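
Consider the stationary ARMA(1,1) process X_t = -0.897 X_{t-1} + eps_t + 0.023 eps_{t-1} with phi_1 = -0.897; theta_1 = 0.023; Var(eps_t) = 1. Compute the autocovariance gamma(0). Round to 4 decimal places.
\gamma(0) = 4.9095

Multiply the model equation by X_{t-k} and take expectations. With theta_0 = psi_0 = 1 and psi_j the MA(infinity) weights, this gives
  gamma(k) - sum_i phi_i gamma(k-i) = c_k,
  c_k = sigma^2 * sum_{j=k..q} theta_j psi_{j-k}   (c_k = 0 for k > q),
using gamma(-m) = gamma(m).
psi-weights needed (psi_j = theta_j + sum_i phi_i psi_{j-i}):
  psi_1 = theta_1 + phi_1 = 0.023 + (-0.897) = -0.874
Right-hand sides:
  c_0 = sigma^2 (1 + theta_1 psi_1) = 1 * (1 + (0.023)(-0.874)) = 1 * 0.979898 = 0.979898
  c_1 = sigma^2 theta_1 = 1 * (0.023) = 0.023
  c_2 = 0
Equations for k = 0 and k = 1 (AR order 1):
  gamma(0) = phi_1 gamma(1) + c_0
  gamma(1) = phi_1 gamma(0) + c_1
Substituting the second into the first: gamma(0) (1 - phi_1^2) = c_0 + phi_1 c_1, so
  gamma(0) = (c_0 + phi_1 c_1) / (1 - phi_1^2) = (0.979898 + (-0.897)(0.023)) / (1 - (-0.897)^2) = 0.959267 / 0.195391 = 4.909474.
Therefore gamma(0) = 4.9095 (to 4 decimal places).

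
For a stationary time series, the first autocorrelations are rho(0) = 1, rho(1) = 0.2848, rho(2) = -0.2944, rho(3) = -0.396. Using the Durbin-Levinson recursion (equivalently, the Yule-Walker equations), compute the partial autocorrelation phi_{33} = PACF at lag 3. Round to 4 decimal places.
\phi_{33} = -0.2110

The PACF at lag k is phi_{kk}, the last component of the solution
to the Yule-Walker system G_k phi = r_k where
  (G_k)_{ij} = rho(|i - j|), (r_k)_i = rho(i), i,j = 1..k.
Equivalently, Durbin-Levinson gives phi_{kk} iteratively:
  phi_{11} = rho(1)
  phi_{kk} = [rho(k) - sum_{j=1..k-1} phi_{k-1,j} rho(k-j)]
            / [1 - sum_{j=1..k-1} phi_{k-1,j} rho(j)],
  phi_{k,j} = phi_{k-1,j} - phi_{kk} phi_{k-1,k-j},  j = 1..k-1.
Step k = 1:
  phi_11 = rho(1) = 0.2848.
Step k = 2:
  phi_22 = [rho(2) - phi_11 rho(1)] / [1 - phi_11 rho(1)] = [-0.2944 - (0.2848)(0.2848)] / [1 - (0.2848)(0.2848)]
         = -0.37551104 / 0.91888896 = -0.408658.
  Update: phi_21 = phi_11 - phi_22 phi_11 = 0.2848 - (-0.408658)(0.2848) = 0.401186.
Step k = 3:
  phi_33 = [rho(3) - phi_21 rho(2) - phi_22 rho(1)] / [1 - phi_21 rho(1) - phi_22 rho(2)]
    numerator   = -0.396 - (0.401186)(-0.2944) - (-0.408658)(0.2848) = -0.16150522
    denominator = 1 - (0.401186)(0.2848) - (-0.408658)(-0.2944) = 0.76543349
  phi_33 = -0.16150522 / 0.76543349 = -0.211.
Therefore phi_{33} = -0.2110.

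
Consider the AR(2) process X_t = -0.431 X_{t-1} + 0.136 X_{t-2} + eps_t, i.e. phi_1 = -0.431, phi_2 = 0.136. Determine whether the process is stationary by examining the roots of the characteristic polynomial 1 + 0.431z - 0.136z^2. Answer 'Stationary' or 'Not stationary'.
\text{Stationary}

The AR(p) characteristic polynomial is P(z) = 1 + 0.431z - 0.136z^2.
Stationarity requires all roots to lie outside the unit circle, i.e. |z| > 1 for every root.
Set 1 + (0.431) z + (-0.136) z^2 = 0, i.e. a z^2 + b z + c = 0 with a = -0.136, b = 0.431, c = 1.
Discriminant D = b^2 - 4ac = (0.431)^2 - 4*(-0.136)*1 = 0.185761 - (-0.544) = 0.729761.
D >= 0, so the roots are real: z = (-b +/- sqrt(D)) / (2a) = (-0.431 +/- 0.85426) / (-0.272).
  z_1 = (-0.431 + 0.85426) / (-0.272) = -1.5561,   |z_1| = 1.5561.
  z_2 = (-0.431 - 0.85426) / (-0.272) = 4.7252,   |z_2| = 4.7252.
Moduli of all roots: 1.5561, 4.7252.
All moduli strictly greater than 1? Yes.
Verdict: Stationary.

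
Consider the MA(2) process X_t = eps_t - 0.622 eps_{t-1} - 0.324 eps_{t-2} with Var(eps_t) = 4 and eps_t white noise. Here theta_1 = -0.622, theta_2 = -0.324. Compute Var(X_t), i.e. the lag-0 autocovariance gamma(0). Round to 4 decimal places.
\gamma(0) = 5.9674

For an MA(q) process X_t = eps_t + sum_i theta_i eps_{t-i} with
Var(eps_t) = sigma^2, the variance is
  gamma(0) = sigma^2 * (1 + sum_i theta_i^2).
  sum_i theta_i^2 = (-0.622)^2 + (-0.324)^2 = 0.386884 + 0.104976 = 0.49186.
  gamma(0) = 4 * (1 + 0.49186) = 4 * 1.49186 = 5.96744, which rounds to 5.9674.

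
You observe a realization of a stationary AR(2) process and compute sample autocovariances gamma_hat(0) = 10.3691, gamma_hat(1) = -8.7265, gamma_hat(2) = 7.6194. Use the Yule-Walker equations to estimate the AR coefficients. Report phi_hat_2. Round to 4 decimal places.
\hat\phi_{2} = 0.0910

The Yule-Walker equations for an AR(p) process read, in matrix form,
  Gamma_p phi = r_p,   with   (Gamma_p)_{ij} = gamma(|i - j|),
                       (r_p)_i = gamma(i),   i,j = 1..p.
Substitute the sample gammas (Toeplitz matrix and right-hand side of size 2):
  Gamma_p = [[10.3691, -8.7265], [-8.7265, 10.3691]]
  r_p     = [-8.7265, 7.6194]
Written out:
  10.3691 phi_1 - 8.7265 phi_2 = -8.7265
  -8.7265 phi_1 + 10.3691 phi_2 = 7.6194
Solve by Cramer's rule:
  det = gamma(0)^2 - gamma(1)^2 = (10.3691)^2 - (-8.7265)^2 = 107.51823481 - 76.15180225 = 31.36643256
  phi_hat_1 = [gamma(1) gamma(0) - gamma(1) gamma(2)] / det = [(-8.7265)(10.3691) - (-8.7265)(7.6194)] / 31.36643256 = -23.99525705 / 31.36643256 = -0.765
  phi_hat_2 = [gamma(0) gamma(2) - gamma(1)^2] / det = [(10.3691)(7.6194) - (-8.7265)^2] / 31.36643256 = 2.85451829 / 31.36643256 = 0.091
So phi_hat = [-0.7650, 0.0910].
Therefore phi_hat_2 = 0.0910.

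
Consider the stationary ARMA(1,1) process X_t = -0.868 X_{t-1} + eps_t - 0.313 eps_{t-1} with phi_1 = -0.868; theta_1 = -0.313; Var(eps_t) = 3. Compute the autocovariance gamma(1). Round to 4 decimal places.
\gamma(1) = -18.2726

Multiply the model equation by X_{t-k} and take expectations. With theta_0 = psi_0 = 1 and psi_j the MA(infinity) weights, this gives
  gamma(k) - sum_i phi_i gamma(k-i) = c_k,
  c_k = sigma^2 * sum_{j=k..q} theta_j psi_{j-k}   (c_k = 0 for k > q),
using gamma(-m) = gamma(m).
psi-weights needed (psi_j = theta_j + sum_i phi_i psi_{j-i}):
  psi_1 = theta_1 + phi_1 = -0.313 + (-0.868) = -1.181
Right-hand sides:
  c_0 = sigma^2 (1 + theta_1 psi_1) = 3 * (1 + (-0.313)(-1.181)) = 3 * 1.369653 = 4.108959
  c_1 = sigma^2 theta_1 = 3 * (-0.313) = -0.939
  c_2 = 0
Equations for k = 0 and k = 1 (AR order 1):
  gamma(0) = phi_1 gamma(1) + c_0
  gamma(1) = phi_1 gamma(0) + c_1
Substituting the second into the first: gamma(0) (1 - phi_1^2) = c_0 + phi_1 c_1, so
  gamma(0) = (c_0 + phi_1 c_1) / (1 - phi_1^2) = (4.108959 + (-0.868)(-0.939)) / (1 - (-0.868)^2) = 4.924011 / 0.246576 = 19.969547.
  gamma(1) = phi_1 gamma(0) + c_1 = (-0.868)(19.969547) + (-0.939) = -18.272567.
Therefore gamma(1) = -18.2726 (to 4 decimal places).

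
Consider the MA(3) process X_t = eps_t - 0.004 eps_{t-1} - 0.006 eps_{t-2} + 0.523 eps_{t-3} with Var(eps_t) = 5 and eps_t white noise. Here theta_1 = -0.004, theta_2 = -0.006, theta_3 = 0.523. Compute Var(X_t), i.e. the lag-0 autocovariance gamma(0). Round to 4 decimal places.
\gamma(0) = 6.3679

For an MA(q) process X_t = eps_t + sum_i theta_i eps_{t-i} with
Var(eps_t) = sigma^2, the variance is
  gamma(0) = sigma^2 * (1 + sum_i theta_i^2).
  sum_i theta_i^2 = (-0.004)^2 + (-0.006)^2 + (0.523)^2 = 0.000016 + 0.000036 + 0.273529 = 0.273581.
  gamma(0) = 5 * (1 + 0.273581) = 5 * 1.273581 = 6.367905, which rounds to 6.3679.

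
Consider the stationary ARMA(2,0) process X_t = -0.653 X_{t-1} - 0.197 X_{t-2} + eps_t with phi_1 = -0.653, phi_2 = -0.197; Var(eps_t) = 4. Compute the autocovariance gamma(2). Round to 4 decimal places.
\gamma(2) = 0.9434

Multiply the model equation by X_{t-k} and take expectations. With theta_0 = psi_0 = 1 and psi_j the MA(infinity) weights, this gives
  gamma(k) - sum_i phi_i gamma(k-i) = c_k,
  c_k = sigma^2 * sum_{j=k..q} theta_j psi_{j-k}   (c_k = 0 for k > q),
using gamma(-m) = gamma(m).
Pure AR (q = 0): c_0 = sigma^2 = 4, c_k = 0 for k >= 1.
Equations for k = 0, 1, 2 (AR order 2, c_2 = 0):
  (E0) gamma(0) = phi_1 gamma(1) + phi_2 gamma(2) + c_0
  (E1) gamma(1) = phi_1 gamma(0) + phi_2 gamma(1) + c_1
  (E2) gamma(2) = phi_1 gamma(1) + phi_2 gamma(0)
From (E1): gamma(1) = A gamma(0) + B with
  A = phi_1 / (1 - phi_2) = -0.653 / 1.197 = -0.54553,   B = c_1 / (1 - phi_2) = 0 / 1.197 = 0.
Insert (E2) into (E0): gamma(0) (1 - phi_2^2) = phi_1 (1 + phi_2) gamma(1) + c_0.
  phi_1 (1 + phi_2) = (-0.653)(0.803) = -0.524359,   1 - phi_2^2 = 0.961191.
Replace gamma(1) by A gamma(0) + B and collect gamma(0):
  gamma(0) [0.961191 - (-0.524359)(-0.54553)] = c_0 = 4
  gamma(0) * 0.675137 = 4
  gamma(0) = 4 / 0.675137 = 5.924722.
  gamma(1) = A gamma(0) = (-0.54553)(5.924722) = -3.232116.
  gamma(2) = phi_1 gamma(1) + phi_2 gamma(0) = (-0.653)(-3.232116) + (-0.197)(5.924722) = 0.943402.
Therefore gamma(2) = 0.9434 (to 4 decimal places).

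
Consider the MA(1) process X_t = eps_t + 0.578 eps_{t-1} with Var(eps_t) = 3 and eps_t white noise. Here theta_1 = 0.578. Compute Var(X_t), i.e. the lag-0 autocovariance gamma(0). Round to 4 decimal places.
\gamma(0) = 4.0023

For an MA(q) process X_t = eps_t + sum_i theta_i eps_{t-i} with
Var(eps_t) = sigma^2, the variance is
  gamma(0) = sigma^2 * (1 + sum_i theta_i^2).
  sum_i theta_i^2 = (0.578)^2 = 0.334084.
  gamma(0) = 3 * (1 + 0.334084) = 3 * 1.334084 = 4.002252, which rounds to 4.0023.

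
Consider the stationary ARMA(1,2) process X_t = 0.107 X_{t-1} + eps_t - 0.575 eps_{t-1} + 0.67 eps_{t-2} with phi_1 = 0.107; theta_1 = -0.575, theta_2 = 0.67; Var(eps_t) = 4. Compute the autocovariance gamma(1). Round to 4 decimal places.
\gamma(1) = -2.8661

Multiply the model equation by X_{t-k} and take expectations. With theta_0 = psi_0 = 1 and psi_j the MA(infinity) weights, this gives
  gamma(k) - sum_i phi_i gamma(k-i) = c_k,
  c_k = sigma^2 * sum_{j=k..q} theta_j psi_{j-k}   (c_k = 0 for k > q),
using gamma(-m) = gamma(m).
psi-weights needed (psi_j = theta_j + sum_i phi_i psi_{j-i}):
  psi_1 = theta_1 + phi_1 = -0.575 + (0.107) = -0.468
  psi_2 = theta_2 + phi_1 psi_1 = 0.67 + (0.107)(-0.468) = 0.619924
Right-hand sides:
  c_0 = sigma^2 (1 + theta_1 psi_1 + theta_2 psi_2) = 4 * (1 + (-0.575)(-0.468) + (0.67)(0.619924)) = 4 * 1.684449 = 6.737796
  c_1 = sigma^2 (theta_1 + theta_2 psi_1) = 4 * (-0.575 + (0.67)(-0.468)) = -3.55424
  c_2 = sigma^2 theta_2 = 4 * (0.67) = 2.68
Equations for k = 0 and k = 1 (AR order 1):
  gamma(0) = phi_1 gamma(1) + c_0
  gamma(1) = phi_1 gamma(0) + c_1
Substituting the second into the first: gamma(0) (1 - phi_1^2) = c_0 + phi_1 c_1, so
  gamma(0) = (c_0 + phi_1 c_1) / (1 - phi_1^2) = (6.737796 + (0.107)(-3.55424)) / (1 - (0.107)^2) = 6.357493 / 0.988551 = 6.431123.
  gamma(1) = phi_1 gamma(0) + c_1 = (0.107)(6.431123) + (-3.55424) = -2.86611.
Therefore gamma(1) = -2.8661 (to 4 decimal places).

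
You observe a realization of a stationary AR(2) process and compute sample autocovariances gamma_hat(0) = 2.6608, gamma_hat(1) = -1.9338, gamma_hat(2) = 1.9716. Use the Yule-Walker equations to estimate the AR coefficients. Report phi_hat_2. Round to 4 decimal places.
\hat\phi_{2} = 0.4510

The Yule-Walker equations for an AR(p) process read, in matrix form,
  Gamma_p phi = r_p,   with   (Gamma_p)_{ij} = gamma(|i - j|),
                       (r_p)_i = gamma(i),   i,j = 1..p.
Substitute the sample gammas (Toeplitz matrix and right-hand side of size 2):
  Gamma_p = [[2.6608, -1.9338], [-1.9338, 2.6608]]
  r_p     = [-1.9338, 1.9716]
Written out:
  2.6608 phi_1 - 1.9338 phi_2 = -1.9338
  -1.9338 phi_1 + 2.6608 phi_2 = 1.9716
Solve by Cramer's rule:
  det = gamma(0)^2 - gamma(1)^2 = (2.6608)^2 - (-1.9338)^2 = 7.07985664 - 3.73958244 = 3.3402742
  phi_hat_1 = [gamma(1) gamma(0) - gamma(1) gamma(2)] / det = [(-1.9338)(2.6608) - (-1.9338)(1.9716)] / 3.3402742 = -1.33277496 / 3.3402742 = -0.399
  phi_hat_2 = [gamma(0) gamma(2) - gamma(1)^2] / det = [(2.6608)(1.9716) - (-1.9338)^2] / 3.3402742 = 1.50645084 / 3.3402742 = 0.451
So phi_hat = [-0.3990, 0.4510].
Therefore phi_hat_2 = 0.4510.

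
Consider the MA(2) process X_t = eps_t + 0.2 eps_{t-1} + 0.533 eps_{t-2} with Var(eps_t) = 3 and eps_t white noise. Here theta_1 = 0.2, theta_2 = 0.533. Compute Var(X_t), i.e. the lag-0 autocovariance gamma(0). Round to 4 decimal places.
\gamma(0) = 3.9723

For an MA(q) process X_t = eps_t + sum_i theta_i eps_{t-i} with
Var(eps_t) = sigma^2, the variance is
  gamma(0) = sigma^2 * (1 + sum_i theta_i^2).
  sum_i theta_i^2 = (0.2)^2 + (0.533)^2 = 0.04 + 0.284089 = 0.324089.
  gamma(0) = 3 * (1 + 0.324089) = 3 * 1.324089 = 3.972267, which rounds to 3.9723.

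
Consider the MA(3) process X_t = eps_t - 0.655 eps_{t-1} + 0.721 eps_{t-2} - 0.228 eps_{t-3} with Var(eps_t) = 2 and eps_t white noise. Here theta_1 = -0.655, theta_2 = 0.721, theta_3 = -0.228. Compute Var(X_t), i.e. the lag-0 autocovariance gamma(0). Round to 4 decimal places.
\gamma(0) = 4.0017

For an MA(q) process X_t = eps_t + sum_i theta_i eps_{t-i} with
Var(eps_t) = sigma^2, the variance is
  gamma(0) = sigma^2 * (1 + sum_i theta_i^2).
  sum_i theta_i^2 = (-0.655)^2 + (0.721)^2 + (-0.228)^2 = 0.429025 + 0.519841 + 0.051984 = 1.00085.
  gamma(0) = 2 * (1 + 1.00085) = 2 * 2.00085 = 4.0017.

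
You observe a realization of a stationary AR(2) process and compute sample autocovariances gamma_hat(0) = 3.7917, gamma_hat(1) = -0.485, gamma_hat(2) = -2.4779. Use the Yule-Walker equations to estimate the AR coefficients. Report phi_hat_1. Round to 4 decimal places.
\hat\phi_{1} = -0.2150

The Yule-Walker equations for an AR(p) process read, in matrix form,
  Gamma_p phi = r_p,   with   (Gamma_p)_{ij} = gamma(|i - j|),
                       (r_p)_i = gamma(i),   i,j = 1..p.
Substitute the sample gammas (Toeplitz matrix and right-hand side of size 2):
  Gamma_p = [[3.7917, -0.485], [-0.485, 3.7917]]
  r_p     = [-0.485, -2.4779]
Written out:
  3.7917 phi_1 - 0.485 phi_2 = -0.485
  -0.485 phi_1 + 3.7917 phi_2 = -2.4779
Solve by Cramer's rule:
  det = gamma(0)^2 - gamma(1)^2 = (3.7917)^2 - (-0.485)^2 = 14.37698889 - 0.235225 = 14.14176389
  phi_hat_1 = [gamma(1) gamma(0) - gamma(1) gamma(2)] / det = [(-0.485)(3.7917) - (-0.485)(-2.4779)] / 14.14176389 = -3.040756 / 14.14176389 = -0.215
  phi_hat_2 = [gamma(0) gamma(2) - gamma(1)^2] / det = [(3.7917)(-2.4779) - (-0.485)^2] / 14.14176389 = -9.63067843 / 14.14176389 = -0.681
So phi_hat = [-0.2150, -0.6810].
Therefore phi_hat_1 = -0.2150.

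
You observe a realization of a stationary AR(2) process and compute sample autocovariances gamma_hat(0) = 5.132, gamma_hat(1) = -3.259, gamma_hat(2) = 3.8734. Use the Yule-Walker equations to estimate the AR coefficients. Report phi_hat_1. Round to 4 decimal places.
\hat\phi_{1} = -0.2610

The Yule-Walker equations for an AR(p) process read, in matrix form,
  Gamma_p phi = r_p,   with   (Gamma_p)_{ij} = gamma(|i - j|),
                       (r_p)_i = gamma(i),   i,j = 1..p.
Substitute the sample gammas (Toeplitz matrix and right-hand side of size 2):
  Gamma_p = [[5.132, -3.259], [-3.259, 5.132]]
  r_p     = [-3.259, 3.8734]
Written out:
  5.132 phi_1 - 3.259 phi_2 = -3.259
  -3.259 phi_1 + 5.132 phi_2 = 3.8734
Solve by Cramer's rule:
  det = gamma(0)^2 - gamma(1)^2 = (5.132)^2 - (-3.259)^2 = 26.337424 - 10.621081 = 15.716343
  phi_hat_1 = [gamma(1) gamma(0) - gamma(1) gamma(2)] / det = [(-3.259)(5.132) - (-3.259)(3.8734)] / 15.716343 = -4.1017774 / 15.716343 = -0.261
  phi_hat_2 = [gamma(0) gamma(2) - gamma(1)^2] / det = [(5.132)(3.8734) - (-3.259)^2] / 15.716343 = 9.2572078 / 15.716343 = 0.589
So phi_hat = [-0.2610, 0.5890].
Therefore phi_hat_1 = -0.2610.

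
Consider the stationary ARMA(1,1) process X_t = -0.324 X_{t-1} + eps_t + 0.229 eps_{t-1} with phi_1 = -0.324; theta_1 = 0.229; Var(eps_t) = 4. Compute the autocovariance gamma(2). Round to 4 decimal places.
\gamma(2) = 0.1274

Multiply the model equation by X_{t-k} and take expectations. With theta_0 = psi_0 = 1 and psi_j the MA(infinity) weights, this gives
  gamma(k) - sum_i phi_i gamma(k-i) = c_k,
  c_k = sigma^2 * sum_{j=k..q} theta_j psi_{j-k}   (c_k = 0 for k > q),
using gamma(-m) = gamma(m).
psi-weights needed (psi_j = theta_j + sum_i phi_i psi_{j-i}):
  psi_1 = theta_1 + phi_1 = 0.229 + (-0.324) = -0.095
Right-hand sides:
  c_0 = sigma^2 (1 + theta_1 psi_1) = 4 * (1 + (0.229)(-0.095)) = 4 * 0.978245 = 3.91298
  c_1 = sigma^2 theta_1 = 4 * (0.229) = 0.916
  c_2 = 0
Equations for k = 0 and k = 1 (AR order 1):
  gamma(0) = phi_1 gamma(1) + c_0
  gamma(1) = phi_1 gamma(0) + c_1
Substituting the second into the first: gamma(0) (1 - phi_1^2) = c_0 + phi_1 c_1, so
  gamma(0) = (c_0 + phi_1 c_1) / (1 - phi_1^2) = (3.91298 + (-0.324)(0.916)) / (1 - (-0.324)^2) = 3.616196 / 0.895024 = 4.040334.
  gamma(1) = phi_1 gamma(0) + c_1 = (-0.324)(4.040334) + (0.916) = -0.393068.
For k = 2 (> q): gamma(2) = phi_1 gamma(1) = (-0.324)(-0.393068) = 0.127354.
Therefore gamma(2) = 0.1274 (to 4 decimal places).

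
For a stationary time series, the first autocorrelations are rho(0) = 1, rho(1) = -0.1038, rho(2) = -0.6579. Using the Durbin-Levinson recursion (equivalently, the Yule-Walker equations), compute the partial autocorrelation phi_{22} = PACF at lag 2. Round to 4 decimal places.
\phi_{22} = -0.6760

The PACF at lag k is phi_{kk}, the last component of the solution
to the Yule-Walker system G_k phi = r_k where
  (G_k)_{ij} = rho(|i - j|), (r_k)_i = rho(i), i,j = 1..k.
Equivalently, Durbin-Levinson gives phi_{kk} iteratively:
  phi_{11} = rho(1)
  phi_{kk} = [rho(k) - sum_{j=1..k-1} phi_{k-1,j} rho(k-j)]
            / [1 - sum_{j=1..k-1} phi_{k-1,j} rho(j)],
  phi_{k,j} = phi_{k-1,j} - phi_{kk} phi_{k-1,k-j},  j = 1..k-1.
Step k = 1:
  phi_11 = rho(1) = -0.1038.
Step k = 2:
  phi_22 = [rho(2) - phi_11 rho(1)] / [1 - phi_11 rho(1)] = [-0.6579 - (-0.1038)(-0.1038)] / [1 - (-0.1038)(-0.1038)]
         = -0.66867444 / 0.98922556 = -0.676.
Therefore phi_{22} = -0.6760.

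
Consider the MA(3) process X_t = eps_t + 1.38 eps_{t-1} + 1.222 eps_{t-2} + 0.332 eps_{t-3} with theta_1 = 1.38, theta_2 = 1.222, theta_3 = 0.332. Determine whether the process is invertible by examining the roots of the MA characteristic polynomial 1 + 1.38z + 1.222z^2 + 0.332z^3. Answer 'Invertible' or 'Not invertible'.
\text{Invertible}

The MA(q) characteristic polynomial is P(z) = 1 + 1.38z + 1.222z^2 + 0.332z^3.
Invertibility requires all roots to lie outside the unit circle, i.e. |z| > 1 for every root.
Degree 3: look for a simple real root z0 first, then factor out (1 - z/z0) and solve the remaining quadratic.
Testing z0 = -2.5: P(-2.5) = 1 + (1.38)(-2.5) + (1.222)(-2.5)^2 + (0.332)(-2.5)^3
  = 1 + (-3.45) + (7.6375) + (-5.1875) = 0.  So z_0 = -2.5 is a root, |z_0| = 2.5.
Divide out the factor (1 + 0.4 z) = (1 - z/z0) (since 1/z0 = -0.4):
  P(z) = (1 + 0.4 z)(1 + (0.98) z + (0.83) z^2)
  [check: z-coef 0.98 - (-0.4) = 1.38; z^2-coef 0.83 - (-0.4)(0.98) = 1.222; z^3-coef -(-0.4)(0.83) = 0.332.]
Remaining roots from the quadratic factor 1 + (0.98) z + (0.83) z^2:
  Set 1 + (0.98) z + (0.83) z^2 = 0, i.e. a z^2 + b z + c = 0 with a = 0.83, b = 0.98, c = 1.
  Discriminant D = b^2 - 4ac = (0.98)^2 - 4*(0.83)*1 = 0.9604 - (3.32) = -2.3596.
  D < 0, so the roots are the complex-conjugate pair z = (-b +/- i sqrt(-D)) / (2a) = -0.5904 +/- 0.9254i.
  For a conjugate pair |z|^2 = z * conj(z) = (product of roots) = c/a = 1/(0.83) = 1.204819, so |z| = sqrt(1.204819) = 1.0976 for both roots.
Moduli of all roots: 2.5000, 1.0976, 1.0976.
All moduli strictly greater than 1? Yes.
Verdict: Invertible.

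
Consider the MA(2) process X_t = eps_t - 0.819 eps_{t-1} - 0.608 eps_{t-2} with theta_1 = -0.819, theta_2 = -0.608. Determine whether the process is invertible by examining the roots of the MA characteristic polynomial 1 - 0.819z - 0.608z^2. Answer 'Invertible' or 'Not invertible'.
\text{Not invertible}

The MA(q) characteristic polynomial is P(z) = 1 - 0.819z - 0.608z^2.
Invertibility requires all roots to lie outside the unit circle, i.e. |z| > 1 for every root.
Set 1 + (-0.819) z + (-0.608) z^2 = 0, i.e. a z^2 + b z + c = 0 with a = -0.608, b = -0.819, c = 1.
Discriminant D = b^2 - 4ac = (-0.819)^2 - 4*(-0.608)*1 = 0.670761 - (-2.432) = 3.102761.
D >= 0, so the roots are real: z = (-b +/- sqrt(D)) / (2a) = (0.819 +/- 1.761466) / (-1.216).
  z_1 = (0.819 + 1.761466) / (-1.216) = -2.1221,   |z_1| = 2.1221.
  z_2 = (0.819 - 1.761466) / (-1.216) = 0.7751,   |z_2| = 0.7751.
Moduli of all roots: 2.1221, 0.7751.
All moduli strictly greater than 1? No.
Verdict: Not invertible.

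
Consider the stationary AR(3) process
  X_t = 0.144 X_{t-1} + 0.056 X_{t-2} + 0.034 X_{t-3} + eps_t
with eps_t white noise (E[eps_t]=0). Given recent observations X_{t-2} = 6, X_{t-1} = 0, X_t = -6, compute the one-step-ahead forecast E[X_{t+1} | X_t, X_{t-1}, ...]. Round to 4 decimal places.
E[X_{t+1} \mid \mathcal F_t] = -0.6600

For an AR(p) model X_t = c + sum_i phi_i X_{t-i} + eps_t, the
one-step-ahead conditional mean is
  E[X_{t+1} | X_t, ...] = c + sum_i phi_i X_{t+1-i}.
Substitute known values:
  E[X_{t+1} | ...] = (0.144) * (-6) + (0.056) * (0) + (0.034) * (6)
                   = -0.6600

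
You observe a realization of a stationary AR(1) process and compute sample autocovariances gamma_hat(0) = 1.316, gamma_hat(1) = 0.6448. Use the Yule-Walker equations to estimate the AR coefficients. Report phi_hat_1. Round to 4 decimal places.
\hat\phi_{1} = 0.4900

The Yule-Walker equations for an AR(p) process read, in matrix form,
  Gamma_p phi = r_p,   with   (Gamma_p)_{ij} = gamma(|i - j|),
                       (r_p)_i = gamma(i),   i,j = 1..p.
Substitute the sample gammas (Toeplitz matrix and right-hand side of size 1):
  Gamma_p = [[1.316]]
  r_p     = [0.6448]
With p = 1 this is the single equation gamma(0) phi_1 = gamma(1):
  phi_hat_1 = gamma(1) / gamma(0) = 0.6448 / 1.316 = 0.4900.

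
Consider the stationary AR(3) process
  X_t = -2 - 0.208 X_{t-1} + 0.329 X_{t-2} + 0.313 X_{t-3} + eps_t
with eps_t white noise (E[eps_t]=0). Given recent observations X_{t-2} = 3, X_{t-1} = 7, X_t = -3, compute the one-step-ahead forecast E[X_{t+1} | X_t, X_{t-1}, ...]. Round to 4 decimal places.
E[X_{t+1} \mid \mathcal F_t] = 1.8660

For an AR(p) model X_t = c + sum_i phi_i X_{t-i} + eps_t, the
one-step-ahead conditional mean is
  E[X_{t+1} | X_t, ...] = c + sum_i phi_i X_{t+1-i}.
Substitute known values:
  E[X_{t+1} | ...] = -2 + (-0.208) * (-3) + (0.329) * (7) + (0.313) * (3)
                   = 1.8660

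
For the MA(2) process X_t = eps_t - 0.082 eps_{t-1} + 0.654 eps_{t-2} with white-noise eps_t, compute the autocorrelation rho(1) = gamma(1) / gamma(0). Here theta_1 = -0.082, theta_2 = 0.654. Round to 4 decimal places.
\rho(1) = -0.0946

For an MA(q) process with theta_0 = 1, the autocovariance is
  gamma(k) = sigma^2 * sum_{i=0..q-k} theta_i * theta_{i+k},
and rho(k) = gamma(k) / gamma(0). Sigma^2 cancels.
  numerator   = (1)*(-0.082) + (-0.082)*(0.654) = -0.135628.
  denominator = (1)^2 + (-0.082)^2 + (0.654)^2 = 1.43444.
  rho(1) = -0.135628 / 1.43444 = -0.0946.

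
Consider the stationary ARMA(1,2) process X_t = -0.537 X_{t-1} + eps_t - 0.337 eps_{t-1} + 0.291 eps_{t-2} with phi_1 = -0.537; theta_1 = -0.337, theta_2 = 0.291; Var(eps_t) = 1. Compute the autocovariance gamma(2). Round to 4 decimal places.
\gamma(2) = 1.3515

Multiply the model equation by X_{t-k} and take expectations. With theta_0 = psi_0 = 1 and psi_j the MA(infinity) weights, this gives
  gamma(k) - sum_i phi_i gamma(k-i) = c_k,
  c_k = sigma^2 * sum_{j=k..q} theta_j psi_{j-k}   (c_k = 0 for k > q),
using gamma(-m) = gamma(m).
psi-weights needed (psi_j = theta_j + sum_i phi_i psi_{j-i}):
  psi_1 = theta_1 + phi_1 = -0.337 + (-0.537) = -0.874
  psi_2 = theta_2 + phi_1 psi_1 = 0.291 + (-0.537)(-0.874) = 0.760338
Right-hand sides:
  c_0 = sigma^2 (1 + theta_1 psi_1 + theta_2 psi_2) = 1 * (1 + (-0.337)(-0.874) + (0.291)(0.760338)) = 1 * 1.515796 = 1.515796
  c_1 = sigma^2 (theta_1 + theta_2 psi_1) = 1 * (-0.337 + (0.291)(-0.874)) = -0.591334
  c_2 = sigma^2 theta_2 = 1 * (0.291) = 0.291
Equations for k = 0 and k = 1 (AR order 1):
  gamma(0) = phi_1 gamma(1) + c_0
  gamma(1) = phi_1 gamma(0) + c_1
Substituting the second into the first: gamma(0) (1 - phi_1^2) = c_0 + phi_1 c_1, so
  gamma(0) = (c_0 + phi_1 c_1) / (1 - phi_1^2) = (1.515796 + (-0.537)(-0.591334)) / (1 - (-0.537)^2) = 1.833343 / 0.711631 = 2.576255.
  gamma(1) = phi_1 gamma(0) + c_1 = (-0.537)(2.576255) + (-0.591334) = -1.974783.
For k = 2: gamma(2) = phi_1 gamma(1) + c_2
  = (-0.537)(-1.974783) + (0.291) = 1.351458.
Therefore gamma(2) = 1.3515 (to 4 decimal places).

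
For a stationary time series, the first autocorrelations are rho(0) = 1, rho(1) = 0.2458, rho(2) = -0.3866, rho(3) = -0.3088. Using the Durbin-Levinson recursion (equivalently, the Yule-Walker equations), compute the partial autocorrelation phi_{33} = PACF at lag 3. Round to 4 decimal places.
\phi_{33} = -0.0710

The PACF at lag k is phi_{kk}, the last component of the solution
to the Yule-Walker system G_k phi = r_k where
  (G_k)_{ij} = rho(|i - j|), (r_k)_i = rho(i), i,j = 1..k.
Equivalently, Durbin-Levinson gives phi_{kk} iteratively:
  phi_{11} = rho(1)
  phi_{kk} = [rho(k) - sum_{j=1..k-1} phi_{k-1,j} rho(k-j)]
            / [1 - sum_{j=1..k-1} phi_{k-1,j} rho(j)],
  phi_{k,j} = phi_{k-1,j} - phi_{kk} phi_{k-1,k-j},  j = 1..k-1.
Step k = 1:
  phi_11 = rho(1) = 0.2458.
Step k = 2:
  phi_22 = [rho(2) - phi_11 rho(1)] / [1 - phi_11 rho(1)] = [-0.3866 - (0.2458)(0.2458)] / [1 - (0.2458)(0.2458)]
         = -0.44701764 / 0.93958236 = -0.475762.
  Update: phi_21 = phi_11 - phi_22 phi_11 = 0.2458 - (-0.475762)(0.2458) = 0.362742.
Step k = 3:
  phi_33 = [rho(3) - phi_21 rho(2) - phi_22 rho(1)] / [1 - phi_21 rho(1) - phi_22 rho(2)]
    numerator   = -0.3088 - (0.362742)(-0.3866) - (-0.475762)(0.2458) = -0.05162151
    denominator = 1 - (0.362742)(0.2458) - (-0.475762)(-0.3866) = 0.72690833
  phi_33 = -0.05162151 / 0.72690833 = -0.071.
Therefore phi_{33} = -0.0710.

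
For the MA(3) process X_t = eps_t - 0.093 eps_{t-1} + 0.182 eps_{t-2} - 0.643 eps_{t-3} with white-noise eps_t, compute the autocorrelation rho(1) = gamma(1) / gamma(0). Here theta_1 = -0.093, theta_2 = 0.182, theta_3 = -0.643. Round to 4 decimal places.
\rho(1) = -0.1560

For an MA(q) process with theta_0 = 1, the autocovariance is
  gamma(k) = sigma^2 * sum_{i=0..q-k} theta_i * theta_{i+k},
and rho(k) = gamma(k) / gamma(0). Sigma^2 cancels.
  numerator   = (1)*(-0.093) + (-0.093)*(0.182) + (0.182)*(-0.643) = -0.226952.
  denominator = (1)^2 + (-0.093)^2 + (0.182)^2 + (-0.643)^2 = 1.455222.
  rho(1) = -0.226952 / 1.455222 = -0.1560.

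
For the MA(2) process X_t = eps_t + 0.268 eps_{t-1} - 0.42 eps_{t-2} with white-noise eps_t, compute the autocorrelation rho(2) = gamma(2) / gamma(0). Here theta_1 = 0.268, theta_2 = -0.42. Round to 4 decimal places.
\rho(2) = -0.3365

For an MA(q) process with theta_0 = 1, the autocovariance is
  gamma(k) = sigma^2 * sum_{i=0..q-k} theta_i * theta_{i+k},
and rho(k) = gamma(k) / gamma(0). Sigma^2 cancels.
  numerator   = (1)*(-0.42) = -0.42.
  denominator = (1)^2 + (0.268)^2 + (-0.42)^2 = 1.248224.
  rho(2) = -0.42 / 1.248224 = -0.3365.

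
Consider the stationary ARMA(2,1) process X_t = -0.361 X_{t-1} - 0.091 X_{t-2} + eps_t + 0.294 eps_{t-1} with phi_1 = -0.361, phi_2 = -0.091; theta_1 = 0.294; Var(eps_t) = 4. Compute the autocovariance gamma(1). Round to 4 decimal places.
\gamma(1) = -0.2587

Multiply the model equation by X_{t-k} and take expectations. With theta_0 = psi_0 = 1 and psi_j the MA(infinity) weights, this gives
  gamma(k) - sum_i phi_i gamma(k-i) = c_k,
  c_k = sigma^2 * sum_{j=k..q} theta_j psi_{j-k}   (c_k = 0 for k > q),
using gamma(-m) = gamma(m).
psi-weights needed (psi_j = theta_j + sum_i phi_i psi_{j-i}):
  psi_1 = theta_1 + phi_1 = 0.294 + (-0.361) = -0.067
Right-hand sides:
  c_0 = sigma^2 (1 + theta_1 psi_1) = 4 * (1 + (0.294)(-0.067)) = 4 * 0.980302 = 3.921208
  c_1 = sigma^2 theta_1 = 4 * (0.294) = 1.176
  c_2 = 0
Equations for k = 0, 1, 2 (AR order 2, c_2 = 0):
  (E0) gamma(0) = phi_1 gamma(1) + phi_2 gamma(2) + c_0
  (E1) gamma(1) = phi_1 gamma(0) + phi_2 gamma(1) + c_1
  (E2) gamma(2) = phi_1 gamma(1) + phi_2 gamma(0)
From (E1): gamma(1) = A gamma(0) + B with
  A = phi_1 / (1 - phi_2) = -0.361 / 1.091 = -0.330889,   B = c_1 / (1 - phi_2) = 1.176 / 1.091 = 1.07791.
Insert (E2) into (E0): gamma(0) (1 - phi_2^2) = phi_1 (1 + phi_2) gamma(1) + c_0.
  phi_1 (1 + phi_2) = (-0.361)(0.909) = -0.328149,   1 - phi_2^2 = 0.991719.
Replace gamma(1) by A gamma(0) + B and collect gamma(0):
  gamma(0) [0.991719 - (-0.328149)(-0.330889)] = (-0.328149)(1.07791) + 3.921208
  gamma(0) * 0.883138 = 3.567493
  gamma(0) = 3.567493 / 0.883138 = 4.039564.
  gamma(1) = A gamma(0) + B = (-0.330889)(4.039564) + (1.07791) = -0.258738.
Therefore gamma(1) = -0.2587 (to 4 decimal places).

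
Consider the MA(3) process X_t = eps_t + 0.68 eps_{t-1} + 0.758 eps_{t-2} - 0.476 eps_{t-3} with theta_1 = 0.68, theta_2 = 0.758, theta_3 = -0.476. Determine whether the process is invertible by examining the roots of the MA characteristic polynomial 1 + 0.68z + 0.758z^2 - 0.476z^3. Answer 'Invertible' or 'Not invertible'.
\text{Not invertible}

The MA(q) characteristic polynomial is P(z) = 1 + 0.68z + 0.758z^2 - 0.476z^3.
Invertibility requires all roots to lie outside the unit circle, i.e. |z| > 1 for every root.
Degree 3: look for a simple real root z0 first, then factor out (1 - z/z0) and solve the remaining quadratic.
Testing z0 = 2.5: P(2.5) = 1 + (0.68)(2.5) + (0.758)(2.5)^2 + (-0.476)(2.5)^3
  = 1 + (1.7) + (4.7375) + (-7.4375) = 0.  So z_0 = 2.5 is a root, |z_0| = 2.5.
Divide out the factor (1 - 0.4 z) = (1 - z/z0) (since 1/z0 = 0.4):
  P(z) = (1 - 0.4 z)(1 + (1.08) z + (1.19) z^2)
  [check: z-coef 1.08 - (0.4) = 0.68; z^2-coef 1.19 - (0.4)(1.08) = 0.758; z^3-coef -(0.4)(1.19) = -0.476.]
Remaining roots from the quadratic factor 1 + (1.08) z + (1.19) z^2:
  Set 1 + (1.08) z + (1.19) z^2 = 0, i.e. a z^2 + b z + c = 0 with a = 1.19, b = 1.08, c = 1.
  Discriminant D = b^2 - 4ac = (1.08)^2 - 4*(1.19)*1 = 1.1664 - (4.76) = -3.5936.
  D < 0, so the roots are the complex-conjugate pair z = (-b +/- i sqrt(-D)) / (2a) = -0.4538 +/- 0.7965i.
  For a conjugate pair |z|^2 = z * conj(z) = (product of roots) = c/a = 1/(1.19) = 0.840336, so |z| = sqrt(0.840336) = 0.9167 for both roots.
Moduli of all roots: 2.5000, 0.9167, 0.9167.
All moduli strictly greater than 1? No.
Verdict: Not invertible.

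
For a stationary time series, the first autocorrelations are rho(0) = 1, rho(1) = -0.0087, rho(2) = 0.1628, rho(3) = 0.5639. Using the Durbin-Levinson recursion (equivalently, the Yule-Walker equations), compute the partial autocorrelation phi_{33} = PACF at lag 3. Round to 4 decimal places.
\phi_{33} = 0.5820

The PACF at lag k is phi_{kk}, the last component of the solution
to the Yule-Walker system G_k phi = r_k where
  (G_k)_{ij} = rho(|i - j|), (r_k)_i = rho(i), i,j = 1..k.
Equivalently, Durbin-Levinson gives phi_{kk} iteratively:
  phi_{11} = rho(1)
  phi_{kk} = [rho(k) - sum_{j=1..k-1} phi_{k-1,j} rho(k-j)]
            / [1 - sum_{j=1..k-1} phi_{k-1,j} rho(j)],
  phi_{k,j} = phi_{k-1,j} - phi_{kk} phi_{k-1,k-j},  j = 1..k-1.
Step k = 1:
  phi_11 = rho(1) = -0.0087.
Step k = 2:
  phi_22 = [rho(2) - phi_11 rho(1)] / [1 - phi_11 rho(1)] = [0.1628 - (-0.0087)(-0.0087)] / [1 - (-0.0087)(-0.0087)]
         = 0.16272431 / 0.99992431 = 0.162737.
  Update: phi_21 = phi_11 - phi_22 phi_11 = -0.0087 - (0.162737)(-0.0087) = -0.007284.
Step k = 3:
  phi_33 = [rho(3) - phi_21 rho(2) - phi_22 rho(1)] / [1 - phi_21 rho(1) - phi_22 rho(2)]
    numerator   = 0.5639 - (-0.007284)(0.1628) - (0.162737)(-0.0087) = 0.56650168
    denominator = 1 - (-0.007284)(-0.0087) - (0.162737)(0.1628) = 0.9734431
  phi_33 = 0.56650168 / 0.9734431 = 0.582.
Therefore phi_{33} = 0.5820.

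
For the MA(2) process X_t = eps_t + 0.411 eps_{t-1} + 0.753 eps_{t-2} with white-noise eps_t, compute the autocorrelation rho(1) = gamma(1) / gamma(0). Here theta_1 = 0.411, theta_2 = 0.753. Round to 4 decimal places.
\rho(1) = 0.4150

For an MA(q) process with theta_0 = 1, the autocovariance is
  gamma(k) = sigma^2 * sum_{i=0..q-k} theta_i * theta_{i+k},
and rho(k) = gamma(k) / gamma(0). Sigma^2 cancels.
  numerator   = (1)*(0.411) + (0.411)*(0.753) = 0.720483.
  denominator = (1)^2 + (0.411)^2 + (0.753)^2 = 1.73593.
  rho(1) = 0.720483 / 1.73593 = 0.4150.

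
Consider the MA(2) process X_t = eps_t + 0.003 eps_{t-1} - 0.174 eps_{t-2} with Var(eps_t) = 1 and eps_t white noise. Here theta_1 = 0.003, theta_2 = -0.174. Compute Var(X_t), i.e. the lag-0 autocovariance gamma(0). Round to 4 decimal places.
\gamma(0) = 1.0303

For an MA(q) process X_t = eps_t + sum_i theta_i eps_{t-i} with
Var(eps_t) = sigma^2, the variance is
  gamma(0) = sigma^2 * (1 + sum_i theta_i^2).
  sum_i theta_i^2 = (0.003)^2 + (-0.174)^2 = 0.000009 + 0.030276 = 0.030285.
  gamma(0) = 1 * (1 + 0.030285) = 1 * 1.030285 = 1.030285, which rounds to 1.0303.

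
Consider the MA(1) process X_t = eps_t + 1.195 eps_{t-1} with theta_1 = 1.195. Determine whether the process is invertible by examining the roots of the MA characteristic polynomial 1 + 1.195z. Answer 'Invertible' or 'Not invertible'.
\text{Not invertible}

The MA(q) characteristic polynomial is P(z) = 1 + 1.195z.
Invertibility requires all roots to lie outside the unit circle, i.e. |z| > 1 for every root.
This is linear in z: 1 + (1.195) z = 0  =>  z = -1/(1.195) = -0.83682,  |z| = 0.83682.
Moduli of all roots: 0.8368.
All moduli strictly greater than 1? No.
Verdict: Not invertible.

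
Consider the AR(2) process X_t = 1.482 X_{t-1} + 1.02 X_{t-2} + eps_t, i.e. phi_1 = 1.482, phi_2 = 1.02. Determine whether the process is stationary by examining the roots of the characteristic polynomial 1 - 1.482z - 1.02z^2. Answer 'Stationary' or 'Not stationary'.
\text{Not stationary}

The AR(p) characteristic polynomial is P(z) = 1 - 1.482z - 1.02z^2.
Stationarity requires all roots to lie outside the unit circle, i.e. |z| > 1 for every root.
Set 1 + (-1.482) z + (-1.02) z^2 = 0, i.e. a z^2 + b z + c = 0 with a = -1.02, b = -1.482, c = 1.
Discriminant D = b^2 - 4ac = (-1.482)^2 - 4*(-1.02)*1 = 2.196324 - (-4.08) = 6.276324.
D >= 0, so the roots are real: z = (-b +/- sqrt(D)) / (2a) = (1.482 +/- 2.505259) / (-2.04).
  z_1 = (1.482 + 2.505259) / (-2.04) = -1.9545,   |z_1| = 1.9545.
  z_2 = (1.482 - 2.505259) / (-2.04) = 0.5016,   |z_2| = 0.5016.
Moduli of all roots: 1.9545, 0.5016.
All moduli strictly greater than 1? No.
Verdict: Not stationary.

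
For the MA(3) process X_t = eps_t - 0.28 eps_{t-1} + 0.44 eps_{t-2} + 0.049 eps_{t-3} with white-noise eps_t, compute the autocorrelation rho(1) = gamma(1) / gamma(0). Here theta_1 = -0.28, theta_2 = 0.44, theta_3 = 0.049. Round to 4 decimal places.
\rho(1) = -0.2995

For an MA(q) process with theta_0 = 1, the autocovariance is
  gamma(k) = sigma^2 * sum_{i=0..q-k} theta_i * theta_{i+k},
and rho(k) = gamma(k) / gamma(0). Sigma^2 cancels.
  numerator   = (1)*(-0.28) + (-0.28)*(0.44) + (0.44)*(0.049) = -0.38164.
  denominator = (1)^2 + (-0.28)^2 + (0.44)^2 + (0.049)^2 = 1.274401.
  rho(1) = -0.38164 / 1.274401 = -0.2995.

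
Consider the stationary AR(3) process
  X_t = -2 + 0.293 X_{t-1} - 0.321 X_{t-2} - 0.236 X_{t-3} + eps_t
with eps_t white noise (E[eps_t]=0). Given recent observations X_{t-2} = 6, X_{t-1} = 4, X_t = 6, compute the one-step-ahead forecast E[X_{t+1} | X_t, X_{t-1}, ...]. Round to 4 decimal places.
E[X_{t+1} \mid \mathcal F_t] = -2.9420

For an AR(p) model X_t = c + sum_i phi_i X_{t-i} + eps_t, the
one-step-ahead conditional mean is
  E[X_{t+1} | X_t, ...] = c + sum_i phi_i X_{t+1-i}.
Substitute known values:
  E[X_{t+1} | ...] = -2 + (0.293) * (6) + (-0.321) * (4) + (-0.236) * (6)
                   = -2.9420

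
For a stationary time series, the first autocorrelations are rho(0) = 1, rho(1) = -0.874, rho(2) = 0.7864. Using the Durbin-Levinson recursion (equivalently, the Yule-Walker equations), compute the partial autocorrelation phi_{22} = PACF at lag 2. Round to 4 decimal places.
\phi_{22} = 0.0954

The PACF at lag k is phi_{kk}, the last component of the solution
to the Yule-Walker system G_k phi = r_k where
  (G_k)_{ij} = rho(|i - j|), (r_k)_i = rho(i), i,j = 1..k.
Equivalently, Durbin-Levinson gives phi_{kk} iteratively:
  phi_{11} = rho(1)
  phi_{kk} = [rho(k) - sum_{j=1..k-1} phi_{k-1,j} rho(k-j)]
            / [1 - sum_{j=1..k-1} phi_{k-1,j} rho(j)],
  phi_{k,j} = phi_{k-1,j} - phi_{kk} phi_{k-1,k-j},  j = 1..k-1.
Step k = 1:
  phi_11 = rho(1) = -0.874.
Step k = 2:
  phi_22 = [rho(2) - phi_11 rho(1)] / [1 - phi_11 rho(1)] = [0.7864 - (-0.874)(-0.874)] / [1 - (-0.874)(-0.874)]
         = 0.022524 / 0.236124 = 0.0954.
Therefore phi_{22} = 0.0954.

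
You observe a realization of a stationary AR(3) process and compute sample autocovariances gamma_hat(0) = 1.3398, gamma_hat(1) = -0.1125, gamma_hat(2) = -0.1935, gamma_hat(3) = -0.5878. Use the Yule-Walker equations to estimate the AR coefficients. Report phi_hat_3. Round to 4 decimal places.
\hat\phi_{3} = -0.4800

The Yule-Walker equations for an AR(p) process read, in matrix form,
  Gamma_p phi = r_p,   with   (Gamma_p)_{ij} = gamma(|i - j|),
                       (r_p)_i = gamma(i),   i,j = 1..p.
Substitute the sample gammas (Toeplitz matrix and right-hand side of size 3):
  Gamma_p = [[1.3398, -0.1125, -0.1935], [-0.1125, 1.3398, -0.1125], [-0.1935, -0.1125, 1.3398]]
  r_p     = [-0.1125, -0.1935, -0.5878]
Written out (R1..R3):
  (R1) 1.3398 phi_1 - 0.1125 phi_2 - 0.1935 phi_3 = -0.1125
  (R2) -0.1125 phi_1 + 1.3398 phi_2 - 0.1125 phi_3 = -0.1935
  (R3) -0.1935 phi_1 - 0.1125 phi_2 + 1.3398 phi_3 = -0.5878
Gaussian elimination:
  R2 <- R2 - (-0.1125/1.3398) R1 = R2 - (-0.083968) R1:  1.330354 phi_2 - 0.128748 phi_3 = -0.202946
  R3 <- R3 - (-0.1935/1.3398) R1 = R3 - (-0.144425) R1:  -0.128748 phi_2 + 1.311854 phi_3 = -0.604048
  R3 <- R3 - (-0.128748/1.330354) R2 = R3 - (-0.096777) R2:  1.299394 phi_3 = -0.623688
Back-substitution:
  phi_hat_3 = -0.623688 / 1.299394 = -0.479984
  phi_hat_2 = (-0.202946 - (-0.128748)(-0.479984)) / 1.330354 = -0.199002
  phi_hat_1 = (-0.1125 - (-0.1125)(-0.199002) - (-0.1935)(-0.479984)) / 1.3398 = -0.169999
So phi_hat = [-0.1700, -0.1990, -0.4800].
Therefore phi_hat_3 = -0.4800.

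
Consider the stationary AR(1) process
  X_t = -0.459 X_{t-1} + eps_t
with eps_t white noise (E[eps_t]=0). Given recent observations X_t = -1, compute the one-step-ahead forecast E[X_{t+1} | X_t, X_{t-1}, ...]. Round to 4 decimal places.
E[X_{t+1} \mid \mathcal F_t] = 0.4590

For an AR(p) model X_t = c + sum_i phi_i X_{t-i} + eps_t, the
one-step-ahead conditional mean is
  E[X_{t+1} | X_t, ...] = c + sum_i phi_i X_{t+1-i}.
Substitute known values:
  E[X_{t+1} | ...] = (-0.459) * (-1)
                   = 0.4590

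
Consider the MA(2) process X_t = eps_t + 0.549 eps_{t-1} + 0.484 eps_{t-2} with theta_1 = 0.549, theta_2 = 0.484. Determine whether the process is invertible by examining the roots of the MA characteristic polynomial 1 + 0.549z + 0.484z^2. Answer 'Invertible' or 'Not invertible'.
\text{Invertible}

The MA(q) characteristic polynomial is P(z) = 1 + 0.549z + 0.484z^2.
Invertibility requires all roots to lie outside the unit circle, i.e. |z| > 1 for every root.
Set 1 + (0.549) z + (0.484) z^2 = 0, i.e. a z^2 + b z + c = 0 with a = 0.484, b = 0.549, c = 1.
Discriminant D = b^2 - 4ac = (0.549)^2 - 4*(0.484)*1 = 0.301401 - (1.936) = -1.634599.
D < 0, so the roots are the complex-conjugate pair z = (-b +/- i sqrt(-D)) / (2a) = -0.5671 +/- 1.3208i.
For a conjugate pair |z|^2 = z * conj(z) = (product of roots) = c/a = 1/(0.484) = 2.066116, so |z| = sqrt(2.066116) = 1.4374 for both roots.
Moduli of all roots: 1.4374, 1.4374.
All moduli strictly greater than 1? Yes.
Verdict: Invertible.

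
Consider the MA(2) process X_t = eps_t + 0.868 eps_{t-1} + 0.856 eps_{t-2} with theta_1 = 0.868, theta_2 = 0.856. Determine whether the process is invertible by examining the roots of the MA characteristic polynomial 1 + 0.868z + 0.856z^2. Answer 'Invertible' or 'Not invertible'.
\text{Invertible}

The MA(q) characteristic polynomial is P(z) = 1 + 0.868z + 0.856z^2.
Invertibility requires all roots to lie outside the unit circle, i.e. |z| > 1 for every root.
Set 1 + (0.868) z + (0.856) z^2 = 0, i.e. a z^2 + b z + c = 0 with a = 0.856, b = 0.868, c = 1.
Discriminant D = b^2 - 4ac = (0.868)^2 - 4*(0.856)*1 = 0.753424 - (3.424) = -2.670576.
D < 0, so the roots are the complex-conjugate pair z = (-b +/- i sqrt(-D)) / (2a) = -0.507 +/- 0.9546i.
For a conjugate pair |z|^2 = z * conj(z) = (product of roots) = c/a = 1/(0.856) = 1.168224, so |z| = sqrt(1.168224) = 1.0808 for both roots.
Moduli of all roots: 1.0808, 1.0808.
All moduli strictly greater than 1? Yes.
Verdict: Invertible.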